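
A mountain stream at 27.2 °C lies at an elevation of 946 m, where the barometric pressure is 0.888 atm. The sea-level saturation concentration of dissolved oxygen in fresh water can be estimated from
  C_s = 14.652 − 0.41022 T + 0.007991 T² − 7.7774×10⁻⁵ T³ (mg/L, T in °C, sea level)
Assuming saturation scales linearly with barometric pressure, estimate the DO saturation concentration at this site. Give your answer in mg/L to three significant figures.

C_s ≈ 6.96 mg/L

At sea level: C_s = 14.652 − 0.41022×27.2 + 0.007991×27.2² − 7.7774×10⁻⁵×27.2³ = 7.841 mg/L.
Pressure correction: C_s' = 7.841 × 0.888 = 6.963 mg/L.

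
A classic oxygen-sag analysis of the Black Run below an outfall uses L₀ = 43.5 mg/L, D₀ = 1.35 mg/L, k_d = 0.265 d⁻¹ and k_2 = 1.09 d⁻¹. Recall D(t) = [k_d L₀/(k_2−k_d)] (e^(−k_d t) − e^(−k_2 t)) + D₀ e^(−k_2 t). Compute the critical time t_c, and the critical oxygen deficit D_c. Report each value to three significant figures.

t_c ≈ 1.59 d; D_c ≈ 6.94 mg/L

At the critical point dD/dt = 0, so k_d L₀ e^(−k_d t) = k_2 D. Substituting D(t) from the Streeter–Phelps equation and solving for t gives
t_c = ln[(k_2/k_d)(1 − D₀(k_2−k_d)/(k_d L₀))] / (k_2−k_d).
Here k_2−k_d = 0.8250 d⁻¹ and 1 − D₀(k_2−k_d)/(k_d L₀) = 1 − 1.35×0.8250/(0.265×43.5) = 0.9034, so
t_c = ln(4.113 × 0.9034) / 0.8250 = 1.313 / 0.8250 = 1.591 d.
D_c = (k_d/k_2) L₀ e^(−k_d t_c) = (0.265/1.09) × 43.5 × e^(−0.265×1.591) = 0.2431 × 43.5 × 0.6560 = 6.937 mg/L.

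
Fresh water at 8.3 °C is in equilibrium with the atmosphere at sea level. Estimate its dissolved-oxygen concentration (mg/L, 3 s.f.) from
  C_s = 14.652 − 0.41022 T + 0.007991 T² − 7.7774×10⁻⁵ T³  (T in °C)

C_s ≈ 11.8 mg/L

C_s = 14.652 − 0.41022×8.3 + 0.007991×8.3² − 7.7774×10⁻⁵×8.3³ = 11.75 mg/L.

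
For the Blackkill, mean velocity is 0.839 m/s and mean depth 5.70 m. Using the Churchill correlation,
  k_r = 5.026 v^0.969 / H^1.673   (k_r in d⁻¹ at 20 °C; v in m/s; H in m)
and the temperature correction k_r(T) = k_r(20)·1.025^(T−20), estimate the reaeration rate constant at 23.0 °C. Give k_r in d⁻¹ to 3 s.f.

k_r(20) = 5.026 × 0.839^0.969 / 5.70^1.673 = 5.026 × 0.8436 / 18.39 = 0.2306 d⁻¹.
k_r(23.0) = 0.2306 × 1.025^(23.0−20) = 0.2306 × 1.077 = 0.2483 d⁻¹.

k_r ≈ 0.248 d⁻¹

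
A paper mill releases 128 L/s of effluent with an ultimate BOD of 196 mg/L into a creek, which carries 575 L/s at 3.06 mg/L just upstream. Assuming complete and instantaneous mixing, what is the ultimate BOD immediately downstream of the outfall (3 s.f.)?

Flow-weighted mixing: C = (Q_r C_r + Q_w C_w)/(Q_r + Q_w)
= (575×3.06 + 128×196)/(575 + 128) = 26850/703.0 = 38.19 mg/L.

38.2 mg/L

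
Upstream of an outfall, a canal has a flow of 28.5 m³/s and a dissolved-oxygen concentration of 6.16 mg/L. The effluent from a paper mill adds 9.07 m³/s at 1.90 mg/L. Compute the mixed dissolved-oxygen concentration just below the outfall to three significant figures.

5.13 mg/L

Flow-weighted mixing: C = (Q_r C_r + Q_w C_w)/(Q_r + Q_w)
= (28.5×6.16 + 9.07×1.90)/(28.5 + 9.07) = 192.8/37.57 = 5.132 mg/L.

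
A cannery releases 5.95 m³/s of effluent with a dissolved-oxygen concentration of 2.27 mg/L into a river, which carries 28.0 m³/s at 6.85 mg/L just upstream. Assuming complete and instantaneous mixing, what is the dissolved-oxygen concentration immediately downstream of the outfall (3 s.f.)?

6.05 mg/L

Flow-weighted mixing: C = (Q_r C_r + Q_w C_w)/(Q_r + Q_w)
= (28.0×6.85 + 5.95×2.27)/(28.0 + 5.95) = 205.3/33.95 = 6.047 mg/L.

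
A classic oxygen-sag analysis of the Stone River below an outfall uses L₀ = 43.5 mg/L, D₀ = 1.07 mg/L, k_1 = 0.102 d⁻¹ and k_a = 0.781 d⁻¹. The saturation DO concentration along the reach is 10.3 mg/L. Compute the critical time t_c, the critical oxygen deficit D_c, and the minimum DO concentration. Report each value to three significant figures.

t_c ≈ 2.73 d; D_c ≈ 4.30 mg/L; min DO ≈ 6.00 mg/L

t_c = [1/(k_a−k_1)] ln[(k_a/k_1)(1 − D₀(k_a−k_1)/(k_1 L₀))]
= [1/(0.781−0.102)] ln[(0.781/0.102)(1 − 1.07×0.6790/(0.102×43.5))]
= (1/0.6790) ln[7.657 × 0.8363] = 1.473 × ln(6.403) = 1.473 × 1.857 = 2.735 d.
D_c = (k_1/k_a) L₀ e^(−k_1 t_c) = (0.102/0.781) × 43.5 × e^(−0.102×2.735) = 0.1306 × 43.5 × 0.7566 = 4.298 mg/L.
Minimum DO = C_s − D_c = 10.3 − 4.298 = 6.002 mg/L.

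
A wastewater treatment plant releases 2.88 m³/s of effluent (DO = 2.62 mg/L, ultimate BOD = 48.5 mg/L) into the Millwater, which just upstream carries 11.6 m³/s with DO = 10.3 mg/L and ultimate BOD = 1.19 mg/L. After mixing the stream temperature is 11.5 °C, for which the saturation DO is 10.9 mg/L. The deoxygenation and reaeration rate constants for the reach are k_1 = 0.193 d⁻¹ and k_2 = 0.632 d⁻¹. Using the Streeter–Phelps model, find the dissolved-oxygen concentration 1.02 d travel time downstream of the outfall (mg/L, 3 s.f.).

DO ≈ 8.40 mg/L

Mixed DO = (11.6×10.3 + 2.88×2.62)/(11.6+2.88) = 127.0/14.48 = 8.772 mg/L.
Mixed L₀ = (11.6×1.19 + 2.88×48.5)/(14.48) = 153.5/14.48 = 10.60 mg/L.
Initial deficit D₀ = C_s − DO₀ = 10.9 − 8.772 = 2.128 mg/L.
D(1.02) = [0.193×10.60/(0.632−0.193)](e^(−0.193×1.02) − e^(−0.632×1.02)) + 2.128 e^(−0.632×1.02)
= 4.660 × (0.8213 − 0.5249) + 2.128 × 0.5249 = 2.498 mg/L.
DO = 10.9 − 2.498 = 8.402 mg/L.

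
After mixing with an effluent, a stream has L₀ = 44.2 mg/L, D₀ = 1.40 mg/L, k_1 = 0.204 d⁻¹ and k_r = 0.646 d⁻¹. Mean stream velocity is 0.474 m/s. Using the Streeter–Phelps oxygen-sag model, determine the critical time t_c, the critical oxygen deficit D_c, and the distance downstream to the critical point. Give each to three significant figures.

t_c ≈ 2.45 d; D_c ≈ 8.47 mg/L; x_c ≈ 100 km

With k_r/k_1 = 3.167 and 1 − D₀(k_r−k_1)/(k_1 L₀) = 0.9314,
t_c = ln(3.167 × 0.9314) / (0.646 − 0.204) = ln(2.949) / 0.4420 = 1.082/0.4420 = 2.447 d.
D_c = (k_1/k_r) L₀ e^(−k_1 t_c) = (0.204/0.646) × 44.2 × e^(−0.204×2.447) = 0.3158 × 44.2 × 0.6070 = 8.473 mg/L.
x_c = v t_c = 0.474 m/s × 2.447 d × 86400 s/d = 100200 m ≈ 100 km.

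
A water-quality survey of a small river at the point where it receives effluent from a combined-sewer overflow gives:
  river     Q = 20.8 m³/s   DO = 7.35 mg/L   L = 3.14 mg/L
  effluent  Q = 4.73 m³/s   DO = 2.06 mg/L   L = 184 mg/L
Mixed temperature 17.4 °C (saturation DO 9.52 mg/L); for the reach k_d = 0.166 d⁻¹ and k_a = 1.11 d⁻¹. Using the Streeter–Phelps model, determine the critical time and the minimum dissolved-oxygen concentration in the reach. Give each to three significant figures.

t_c ≈ 1.30 d; minimum DO ≈ 5.10 mg/L

Mixed DO = (20.8×7.35 + 4.73×2.06)/(20.8+4.73) = 162.6/25.53 = 6.370 mg/L.
Mixed L₀ = (20.8×3.14 + 4.73×184)/(25.53) = 935.6/25.53 = 36.65 mg/L.
Initial deficit D₀ = C_s − DO₀ = 9.52 − 6.370 = 3.150 mg/L.
t_c = (1/0.9440) ln[(1.11/0.166)(1 − 3.150×0.9440/(0.166×36.65))] = 1.059 × ln(3.418) = 1.302 d.
D_c = (0.166/1.11) × 36.65 × e^(−0.166×1.302) = 0.1495 × 36.65 × 0.8056 = 4.415 mg/L.
Minimum DO = 9.52 − 4.415 = 5.105 mg/L.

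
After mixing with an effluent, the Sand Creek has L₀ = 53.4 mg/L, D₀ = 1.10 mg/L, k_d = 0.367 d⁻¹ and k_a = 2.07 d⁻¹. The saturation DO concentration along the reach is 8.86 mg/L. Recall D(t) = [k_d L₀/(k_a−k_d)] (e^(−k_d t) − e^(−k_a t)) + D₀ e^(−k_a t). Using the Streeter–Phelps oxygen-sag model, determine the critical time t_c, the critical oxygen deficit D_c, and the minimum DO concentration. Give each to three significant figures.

t_c ≈ 0.957 d; D_c ≈ 6.66 mg/L; min DO ≈ 2.20 mg/L

At the critical point dD/dt = 0, so k_d L₀ e^(−k_d t) = k_a D. Substituting D(t) from the Streeter–Phelps equation and solving for t gives
t_c = ln[(k_a/k_d)(1 − D₀(k_a−k_d)/(k_d L₀))] / (k_a−k_d).
Here k_a−k_d = 1.703 d⁻¹ and 1 − D₀(k_a−k_d)/(k_d L₀) = 1 − 1.10×1.703/(0.367×53.4) = 0.9044, so
t_c = ln(5.640 × 0.9044) / 1.703 = 1.629 / 1.703 = 0.9568 d.
L(t_c) = L₀ e^(−k_d t_c) = 53.4 × 0.7039 = 37.59 mg/L, and at the critical point k_a D_c = k_d L, so D_c = (0.367/2.07) × 37.59 = 6.664 mg/L.
Minimum DO = C_s − D_c = 8.86 − 6.664 = 2.196 mg/L.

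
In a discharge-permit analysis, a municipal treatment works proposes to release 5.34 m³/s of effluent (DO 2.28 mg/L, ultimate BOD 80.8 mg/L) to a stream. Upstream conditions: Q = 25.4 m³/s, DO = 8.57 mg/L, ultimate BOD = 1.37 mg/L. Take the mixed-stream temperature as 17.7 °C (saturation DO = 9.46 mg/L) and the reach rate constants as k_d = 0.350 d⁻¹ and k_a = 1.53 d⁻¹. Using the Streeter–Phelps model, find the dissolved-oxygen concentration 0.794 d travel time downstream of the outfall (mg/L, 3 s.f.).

DO ≈ 6.80 mg/L

Mixed DO = (25.4×8.57 + 5.34×2.28)/(25.4+5.34) = 229.9/30.74 = 7.477 mg/L.
Mixed L₀ = (25.4×1.37 + 5.34×80.8)/(30.74) = 466.3/30.74 = 15.17 mg/L.
Initial deficit D₀ = C_s − DO₀ = 9.46 − 7.477 = 1.983 mg/L.
D(0.794) = [0.350×15.17/(1.53−0.350)](e^(−0.350×0.794) − e^(−1.53×0.794)) + 1.983 e^(−1.53×0.794)
= 4.499 × (0.7574 − 0.2968) + 1.983 × 0.2968 = 2.661 mg/L.
DO = 9.46 − 2.661 = 6.799 mg/L.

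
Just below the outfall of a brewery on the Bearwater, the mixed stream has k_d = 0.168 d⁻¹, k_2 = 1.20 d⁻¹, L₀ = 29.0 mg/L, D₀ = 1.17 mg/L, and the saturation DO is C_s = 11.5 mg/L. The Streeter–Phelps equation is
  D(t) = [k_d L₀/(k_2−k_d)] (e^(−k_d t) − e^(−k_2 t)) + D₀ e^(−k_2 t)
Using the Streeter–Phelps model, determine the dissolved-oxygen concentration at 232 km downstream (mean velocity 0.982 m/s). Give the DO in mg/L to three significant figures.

Travel time t = x/v = 232 km / (0.982 m/s) = 232000 m / 0.982 m/s = 236300 s = 2.734 d.
k_d L₀/(k_2−k_d) = 0.168×29.0/(1.20−0.168) = 4.872/1.032 = 4.721 mg/L.
e^(−k_d t) = e^(−0.168×2.734) = 0.6317; e^(−k_2 t) = e^(−1.20×2.734) = 0.03758.
D = 4.721 × (0.6317 − 0.03758) + 1.17 × 0.03758 = 2.805 + 0.04397 = 2.849 mg/L.
DO = C_s − D = 11.5 − 2.849 = 8.651 mg/L.

DO ≈ 8.65 mg/L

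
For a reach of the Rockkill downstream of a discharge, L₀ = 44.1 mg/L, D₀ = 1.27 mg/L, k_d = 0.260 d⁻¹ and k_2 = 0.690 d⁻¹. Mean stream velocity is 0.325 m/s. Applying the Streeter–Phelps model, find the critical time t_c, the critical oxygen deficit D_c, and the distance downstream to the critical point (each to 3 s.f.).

With k_2/k_d = 2.654 and 1 − D₀(k_2−k_d)/(k_d L₀) = 0.9524,
t_c = ln(2.654 × 0.9524) / (0.690 − 0.260) = ln(2.527) / 0.4300 = 0.9272/0.4300 = 2.156 d.
D_c = (k_d/k_2) L₀ e^(−k_d t_c) = (0.260/0.690) × 44.1 × e^(−0.260×2.156) = 0.3768 × 44.1 × 0.5708 = 9.486 mg/L.
x_c = v t_c = 0.325 m/s × 2.156 d × 86400 s/d = 60550 m ≈ 60.5 km.

t_c ≈ 2.16 d; D_c ≈ 9.49 mg/L; x_c ≈ 60.5 km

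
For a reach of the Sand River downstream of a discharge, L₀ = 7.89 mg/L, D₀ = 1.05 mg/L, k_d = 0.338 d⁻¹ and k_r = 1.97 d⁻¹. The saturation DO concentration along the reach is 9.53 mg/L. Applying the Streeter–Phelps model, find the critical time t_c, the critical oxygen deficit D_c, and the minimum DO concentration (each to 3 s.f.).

With k_r/k_d = 5.828 and 1 − D₀(k_r−k_d)/(k_d L₀) = 0.3574,
t_c = ln(5.828 × 0.3574) / (1.97 − 0.338) = ln(2.083) / 1.632 = 0.7339/1.632 = 0.4497 d.
L(t_c) = L₀ e^(−k_d t_c) = 7.89 × 0.8590 = 6.777 mg/L, and at the critical point k_r D_c = k_d L, so D_c = (0.338/1.97) × 6.777 = 1.163 mg/L.
Minimum DO = C_s − D_c = 9.53 − 1.163 = 8.367 mg/L.

t_c ≈ 0.450 d; D_c ≈ 1.16 mg/L; min DO ≈ 8.37 mg/L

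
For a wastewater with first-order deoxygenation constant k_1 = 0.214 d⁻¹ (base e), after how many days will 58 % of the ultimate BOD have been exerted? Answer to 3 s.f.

y/L₀ = 1 − e^(−k_1 t) = 0.58 ⇒ e^(−k_1 t) = 0.420
t = −ln(0.420) / 0.214 = 0.8675 / 0.214 = 4.054 d.

t ≈ 4.05 d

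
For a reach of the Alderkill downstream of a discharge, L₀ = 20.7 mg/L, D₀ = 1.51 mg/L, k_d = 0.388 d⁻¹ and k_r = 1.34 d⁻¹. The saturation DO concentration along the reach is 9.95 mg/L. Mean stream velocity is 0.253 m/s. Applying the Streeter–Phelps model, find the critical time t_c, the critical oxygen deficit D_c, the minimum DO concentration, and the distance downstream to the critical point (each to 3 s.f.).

At the critical point dD/dt = 0, so k_d L₀ e^(−k_d t) = k_r D. Substituting D(t) from the Streeter–Phelps equation and solving for t gives
t_c = ln[(k_r/k_d)(1 − D₀(k_r−k_d)/(k_d L₀))] / (k_r−k_d).
Here k_r−k_d = 0.9520 d⁻¹ and 1 − D₀(k_r−k_d)/(k_d L₀) = 1 − 1.51×0.9520/(0.388×20.7) = 0.8210, so
t_c = ln(3.454 × 0.8210) / 0.9520 = 1.042 / 0.9520 = 1.095 d.
L(t_c) = L₀ e^(−k_d t_c) = 20.7 × 0.6539 = 13.54 mg/L, and at the critical point k_r D_c = k_d L, so D_c = (0.388/1.34) × 13.54 = 3.919 mg/L.
Minimum DO = C_s − D_c = 9.95 − 3.919 = 6.031 mg/L.
x_c = v t_c = 0.253 m/s × 1.095 d × 86400 s/d = 23930 m ≈ 23.9 km.

t_c ≈ 1.09 d; D_c ≈ 3.92 mg/L; min DO ≈ 6.03 mg/L; x_c ≈ 23.9 km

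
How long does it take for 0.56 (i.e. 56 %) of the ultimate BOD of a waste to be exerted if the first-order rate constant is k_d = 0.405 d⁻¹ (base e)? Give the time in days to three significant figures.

y/L₀ = 1 − e^(−k_d t) = 0.56 ⇒ e^(−k_d t) = 0.440
t = −ln(0.440) / 0.405 = 0.8210 / 0.405 = 2.027 d.

t ≈ 2.03 d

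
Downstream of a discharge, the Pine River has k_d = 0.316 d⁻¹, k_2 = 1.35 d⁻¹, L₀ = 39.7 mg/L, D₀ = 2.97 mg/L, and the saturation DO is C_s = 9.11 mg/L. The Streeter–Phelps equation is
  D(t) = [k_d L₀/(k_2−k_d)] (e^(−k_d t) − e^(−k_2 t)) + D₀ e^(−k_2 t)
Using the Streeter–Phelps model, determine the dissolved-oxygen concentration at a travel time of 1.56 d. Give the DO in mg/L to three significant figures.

k_d L₀/(k_2−k_d) = 0.316×39.7/(1.35−0.316) = 12.55/1.034 = 12.13 mg/L.
e^(−k_d t) = e^(−0.316×1.560) = 0.6108; e^(−k_2 t) = e^(−1.35×1.560) = 0.1217.
D = 12.13 × (0.6108 − 0.1217) + 2.97 × 0.1217 = 5.934 + 0.3615 = 6.296 mg/L.
DO = C_s − D = 9.11 − 6.296 = 2.814 mg/L.

DO ≈ 2.81 mg/L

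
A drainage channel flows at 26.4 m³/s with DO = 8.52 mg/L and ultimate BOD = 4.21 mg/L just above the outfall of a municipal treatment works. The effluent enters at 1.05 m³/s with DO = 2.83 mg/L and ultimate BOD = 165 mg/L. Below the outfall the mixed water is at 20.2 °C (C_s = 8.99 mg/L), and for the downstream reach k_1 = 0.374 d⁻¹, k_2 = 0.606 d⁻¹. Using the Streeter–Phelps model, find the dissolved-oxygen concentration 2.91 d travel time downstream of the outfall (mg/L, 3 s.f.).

DO ≈ 6.11 mg/L

Mixed DO = (26.4×8.52 + 1.05×2.83)/(26.4+1.05) = 227.9/27.45 = 8.302 mg/L.
Mixed L₀ = (26.4×4.21 + 1.05×165)/(27.45) = 284.4/27.45 = 10.36 mg/L.
Initial deficit D₀ = C_s − DO₀ = 8.99 − 8.302 = 0.6877 mg/L.
D(2.91) = [0.374×10.36/(0.606−0.374)](e^(−0.374×2.91) − e^(−0.606×2.91)) + 0.6877 e^(−0.606×2.91)
= 16.70 × (0.3368 − 0.1715) + 0.6877 × 0.1715 = 2.879 mg/L.
DO = 8.99 − 2.879 = 6.111 mg/L.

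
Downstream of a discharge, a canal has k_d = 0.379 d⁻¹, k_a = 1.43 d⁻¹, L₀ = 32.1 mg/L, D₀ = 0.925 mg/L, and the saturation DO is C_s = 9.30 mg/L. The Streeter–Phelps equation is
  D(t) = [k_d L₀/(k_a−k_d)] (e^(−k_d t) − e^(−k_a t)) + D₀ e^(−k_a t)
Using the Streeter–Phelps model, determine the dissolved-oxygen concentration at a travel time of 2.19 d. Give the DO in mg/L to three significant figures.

k_d L₀/(k_a−k_d) = 0.379×32.1/(1.43−0.379) = 12.17/1.051 = 11.58 mg/L.
e^(−k_d t) = e^(−0.379×2.190) = 0.4360; e^(−k_a t) = e^(−1.43×2.190) = 0.04364.
D = 11.58 × (0.4360 − 0.04364) + 0.925 × 0.04364 = 4.542 + 0.04037 = 4.583 mg/L.
DO = C_s − D = 9.30 − 4.583 = 4.717 mg/L.

DO ≈ 4.72 mg/L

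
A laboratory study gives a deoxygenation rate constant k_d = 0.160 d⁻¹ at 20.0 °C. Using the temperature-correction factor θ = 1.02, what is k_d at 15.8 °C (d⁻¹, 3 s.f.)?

k_d(T₂) = k_d(T₁) · θ^(T₂−T₁) = 0.160 × 1.02^(15.8−20.0)
= 0.160 × 1.02^-4.20 = 0.160 × 0.9202 = 0.1472 d⁻¹.

k_d ≈ 0.147 d⁻¹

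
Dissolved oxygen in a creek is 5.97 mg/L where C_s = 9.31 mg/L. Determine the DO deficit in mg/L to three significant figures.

D = C_s − C = 9.31 − 5.97 = 3.34 mg/L.

D ≈ 3.34 mg/L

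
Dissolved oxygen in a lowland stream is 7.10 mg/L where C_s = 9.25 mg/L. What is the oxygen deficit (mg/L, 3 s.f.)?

D ≈ 2.15 mg/L

D = C_s − C = 9.25 − 7.10 = 2.15 mg/L.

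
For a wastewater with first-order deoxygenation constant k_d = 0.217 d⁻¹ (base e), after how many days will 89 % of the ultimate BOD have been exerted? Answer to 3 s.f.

t ≈ 10.2 d

y/L₀ = 1 − e^(−k_d t) = 0.89 ⇒ e^(−k_d t) = 0.110
t = −ln(0.110) / 0.217 = 2.207 / 0.217 = 10.17 d.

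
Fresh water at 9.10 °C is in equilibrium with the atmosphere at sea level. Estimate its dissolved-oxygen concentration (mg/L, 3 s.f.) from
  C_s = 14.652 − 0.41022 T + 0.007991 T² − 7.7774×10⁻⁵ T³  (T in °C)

C_s ≈ 11.5 mg/L

C_s = 14.652 − 0.41022×9.10 + 0.007991×9.10² − 7.7774×10⁻⁵×9.10³ = 11.52 mg/L.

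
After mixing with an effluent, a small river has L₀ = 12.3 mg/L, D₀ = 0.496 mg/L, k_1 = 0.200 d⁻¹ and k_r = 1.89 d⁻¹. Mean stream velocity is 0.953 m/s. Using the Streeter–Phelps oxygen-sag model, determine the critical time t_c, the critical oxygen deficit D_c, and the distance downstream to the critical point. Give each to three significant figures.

t_c ≈ 1.08 d; D_c ≈ 1.05 mg/L; x_c ≈ 89.1 km

t_c = [1/(k_r−k_1)] ln[(k_r/k_1)(1 − D₀(k_r−k_1)/(k_1 L₀))]
= [1/(1.89−0.200)] ln[(1.89/0.200)(1 − 0.496×1.690/(0.200×12.3))]
= (1/1.690) ln[9.450 × 0.6593] = 0.5917 × ln(6.230) = 0.5917 × 1.829 = 1.082 d.
L(t_c) = L₀ e^(−k_1 t_c) = 12.3 × 0.8053 = 9.906 mg/L, and at the critical point k_r D_c = k_1 L, so D_c = (0.200/1.89) × 9.906 = 1.048 mg/L.
x_c = v t_c = 0.953 m/s × 1.082 d × 86400 s/d = 89130 m ≈ 89.1 km.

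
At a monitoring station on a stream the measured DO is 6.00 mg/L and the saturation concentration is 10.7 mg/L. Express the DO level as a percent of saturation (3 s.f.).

56.1 % saturation

% saturation = C/C_s × 100 = 6.00/10.7 × 100 = 56.1 %.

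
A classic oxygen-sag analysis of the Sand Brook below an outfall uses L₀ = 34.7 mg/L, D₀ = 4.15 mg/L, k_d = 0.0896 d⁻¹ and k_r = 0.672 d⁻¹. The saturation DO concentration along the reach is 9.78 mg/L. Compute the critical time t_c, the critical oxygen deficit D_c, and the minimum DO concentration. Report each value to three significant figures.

With k_r/k_d = 7.500 and 1 − D₀(k_r−k_d)/(k_d L₀) = 0.2226,
t_c = ln(7.500 × 0.2226) / (0.672 − 0.0896) = ln(1.670) / 0.5824 = 0.5126/0.5824 = 0.8802 d.
D_c = (k_d/k_r) L₀ e^(−k_d t_c) = (0.0896/0.672) × 34.7 × e^(−0.0896×0.8802) = 0.1333 × 34.7 × 0.9242 = 4.276 mg/L.
Minimum DO = C_s − D_c = 9.78 − 4.276 = 5.504 mg/L.

t_c ≈ 0.880 d; D_c ≈ 4.28 mg/L; min DO ≈ 5.50 mg/L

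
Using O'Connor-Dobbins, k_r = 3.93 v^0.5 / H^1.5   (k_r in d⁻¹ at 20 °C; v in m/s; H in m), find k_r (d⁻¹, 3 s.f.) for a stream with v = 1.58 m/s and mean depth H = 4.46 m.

k_r = 3.93 × 1.58^0.5 / 4.46^1.5 = 3.93 × 1.257 / 9.419 = 0.5245 d⁻¹.

k_r ≈ 0.524 d⁻¹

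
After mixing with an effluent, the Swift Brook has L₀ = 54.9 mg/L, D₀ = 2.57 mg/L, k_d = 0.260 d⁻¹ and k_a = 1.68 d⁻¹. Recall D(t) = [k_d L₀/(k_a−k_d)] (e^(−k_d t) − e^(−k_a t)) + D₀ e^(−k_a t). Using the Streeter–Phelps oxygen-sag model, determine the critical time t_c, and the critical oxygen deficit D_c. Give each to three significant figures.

t_c ≈ 1.11 d; D_c ≈ 6.37 mg/L

At the critical point dD/dt = 0, so k_d L₀ e^(−k_d t) = k_a D. Substituting D(t) from the Streeter–Phelps equation and solving for t gives
t_c = ln[(k_a/k_d)(1 − D₀(k_a−k_d)/(k_d L₀))] / (k_a−k_d).
Here k_a−k_d = 1.420 d⁻¹ and 1 − D₀(k_a−k_d)/(k_d L₀) = 1 − 2.57×1.420/(0.260×54.9) = 0.7443, so
t_c = ln(6.462 × 0.7443) / 1.420 = 1.571 / 1.420 = 1.106 d.
L(t_c) = L₀ e^(−k_d t_c) = 54.9 × 0.7501 = 41.18 mg/L, and at the critical point k_a D_c = k_d L, so D_c = (0.260/1.68) × 41.18 = 6.373 mg/L.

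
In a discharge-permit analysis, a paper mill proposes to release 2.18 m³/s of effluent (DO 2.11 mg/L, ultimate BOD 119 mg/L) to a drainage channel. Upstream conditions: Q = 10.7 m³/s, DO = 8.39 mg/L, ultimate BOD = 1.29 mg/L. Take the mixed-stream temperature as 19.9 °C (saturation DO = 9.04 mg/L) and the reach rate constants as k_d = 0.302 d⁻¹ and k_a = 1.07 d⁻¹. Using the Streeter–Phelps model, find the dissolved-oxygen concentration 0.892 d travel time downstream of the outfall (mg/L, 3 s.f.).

DO ≈ 5.22 mg/L

Mixed DO = (10.7×8.39 + 2.18×2.11)/(10.7+2.18) = 94.37/12.88 = 7.327 mg/L.
Mixed L₀ = (10.7×1.29 + 2.18×119)/(12.88) = 273.2/12.88 = 21.21 mg/L.
Initial deficit D₀ = C_s − DO₀ = 9.04 − 7.327 = 1.713 mg/L.
D(0.892) = [0.302×21.21/(1.07−0.302)](e^(−0.302×0.892) − e^(−1.07×0.892)) + 1.713 e^(−1.07×0.892)
= 8.342 × (0.7638 − 0.3850) + 1.713 × 0.3850 = 3.819 mg/L.
DO = 9.04 − 3.819 = 5.221 mg/L.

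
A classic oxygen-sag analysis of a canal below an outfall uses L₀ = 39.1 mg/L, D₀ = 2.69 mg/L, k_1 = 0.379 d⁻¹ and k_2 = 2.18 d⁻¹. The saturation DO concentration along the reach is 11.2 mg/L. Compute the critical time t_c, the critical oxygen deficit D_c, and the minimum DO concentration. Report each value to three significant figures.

t_c ≈ 0.752 d; D_c ≈ 5.11 mg/L; min DO ≈ 6.09 mg/L

With k_2/k_1 = 5.752 and 1 − D₀(k_2−k_1)/(k_1 L₀) = 0.6731,
t_c = ln(5.752 × 0.6731) / (2.18 − 0.379) = ln(3.872) / 1.801 = 1.354/1.801 = 0.7516 d.
L(t_c) = L₀ e^(−k_1 t_c) = 39.1 × 0.7521 = 29.41 mg/L, and at the critical point k_2 D_c = k_1 L, so D_c = (0.379/2.18) × 29.41 = 5.113 mg/L.
Minimum DO = C_s − D_c = 11.2 − 5.113 = 6.087 mg/L.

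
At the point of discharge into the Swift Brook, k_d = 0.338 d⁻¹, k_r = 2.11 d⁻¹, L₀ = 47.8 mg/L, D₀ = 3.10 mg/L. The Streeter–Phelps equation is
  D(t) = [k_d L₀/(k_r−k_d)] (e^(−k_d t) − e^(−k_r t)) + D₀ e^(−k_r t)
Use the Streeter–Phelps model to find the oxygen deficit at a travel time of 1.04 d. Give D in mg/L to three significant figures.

D ≈ 5.74 mg/L

k_d L₀/(k_r−k_d) = 0.338×47.8/(2.11−0.338) = 16.16/1.772 = 9.118 mg/L.
e^(−k_d t) = e^(−0.338×1.040) = 0.7036; e^(−k_r t) = e^(−2.11×1.040) = 0.1114.
D = 9.118 × (0.7036 − 0.1114) + 3.10 × 0.1114 = 5.399 + 0.3454 = 5.745 mg/L.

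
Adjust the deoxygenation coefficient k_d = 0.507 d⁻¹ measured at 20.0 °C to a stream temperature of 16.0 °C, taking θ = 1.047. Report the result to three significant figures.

k_d ≈ 0.422 d⁻¹

k_d(T₂) = k_d(T₁) · θ^(T₂−T₁) = 0.507 × 1.047^(16.0−20.0)
= 0.507 × 1.047^-4.00 = 0.507 × 0.8322 = 0.4219 d⁻¹.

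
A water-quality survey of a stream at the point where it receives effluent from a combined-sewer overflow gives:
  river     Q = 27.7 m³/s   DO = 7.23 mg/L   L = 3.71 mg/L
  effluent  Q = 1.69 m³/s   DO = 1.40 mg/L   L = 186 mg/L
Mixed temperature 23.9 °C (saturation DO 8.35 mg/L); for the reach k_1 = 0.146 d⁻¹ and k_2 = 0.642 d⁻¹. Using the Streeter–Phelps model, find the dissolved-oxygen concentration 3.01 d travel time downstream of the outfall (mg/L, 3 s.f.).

Mixed DO = (27.7×7.23 + 1.69×1.40)/(27.7+1.69) = 202.6/29.39 = 6.895 mg/L.
Mixed L₀ = (27.7×3.71 + 1.69×186)/(29.39) = 417.1/29.39 = 14.19 mg/L.
Initial deficit D₀ = C_s − DO₀ = 8.35 − 6.895 = 1.455 mg/L.
D(3.01) = [0.146×14.19/(0.642−0.146)](e^(−0.146×3.01) − e^(−0.642×3.01)) + 1.455 e^(−0.642×3.01)
= 4.178 × (0.6444 − 0.1448) + 1.455 × 0.1448 = 2.298 mg/L.
DO = 8.35 − 2.298 = 6.052 mg/L.

DO ≈ 6.05 mg/L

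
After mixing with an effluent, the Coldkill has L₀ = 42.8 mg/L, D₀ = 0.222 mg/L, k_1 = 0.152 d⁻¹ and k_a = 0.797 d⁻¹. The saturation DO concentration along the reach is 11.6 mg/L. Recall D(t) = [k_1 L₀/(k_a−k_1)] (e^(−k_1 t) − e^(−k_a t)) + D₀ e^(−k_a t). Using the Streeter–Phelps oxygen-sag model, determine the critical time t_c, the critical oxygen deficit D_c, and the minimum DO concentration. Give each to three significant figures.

At the critical point dD/dt = 0, so k_1 L₀ e^(−k_1 t) = k_a D. Substituting D(t) from the Streeter–Phelps equation and solving for t gives
t_c = ln[(k_a/k_1)(1 − D₀(k_a−k_1)/(k_1 L₀))] / (k_a−k_1).
Here k_a−k_1 = 0.6450 d⁻¹ and 1 − D₀(k_a−k_1)/(k_1 L₀) = 1 − 0.222×0.6450/(0.152×42.8) = 0.9780, so
t_c = ln(5.243 × 0.9780) / 0.6450 = 1.635 / 0.6450 = 2.534 d.
D_c = (k_1/k_a) L₀ e^(−k_1 t_c) = (0.152/0.797) × 42.8 × e^(−0.152×2.534) = 0.1907 × 42.8 × 0.6803 = 5.553 mg/L.
Minimum DO = C_s − D_c = 11.6 − 5.553 = 6.047 mg/L.

t_c ≈ 2.53 d; D_c ≈ 5.55 mg/L; min DO ≈ 6.05 mg/L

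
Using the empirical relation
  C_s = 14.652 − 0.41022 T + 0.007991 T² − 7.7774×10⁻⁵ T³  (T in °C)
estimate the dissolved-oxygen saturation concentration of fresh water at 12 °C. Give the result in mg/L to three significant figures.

C_s ≈ 10.7 mg/L

C_s = 14.652 − 0.41022×12 + 0.007991×12² − 7.7774×10⁻⁵×12³ = 10.75 mg/L.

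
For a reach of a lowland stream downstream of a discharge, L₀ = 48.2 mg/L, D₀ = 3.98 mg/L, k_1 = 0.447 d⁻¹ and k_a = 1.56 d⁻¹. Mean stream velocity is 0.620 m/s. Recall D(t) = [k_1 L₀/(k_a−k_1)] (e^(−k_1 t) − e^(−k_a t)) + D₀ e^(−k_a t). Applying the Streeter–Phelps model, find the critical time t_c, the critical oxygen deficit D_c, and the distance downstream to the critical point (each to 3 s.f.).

t_c = [1/(k_a−k_1)] ln[(k_a/k_1)(1 − D₀(k_a−k_1)/(k_1 L₀))]
= [1/(1.56−0.447)] ln[(1.56/0.447)(1 − 3.98×1.113/(0.447×48.2))]
= (1/1.113) ln[3.490 × 0.7944] = 0.8985 × ln(2.772) = 0.8985 × 1.020 = 0.9162 d.
D_c = (k_1/k_a) L₀ e^(−k_1 t_c) = (0.447/1.56) × 48.2 × e^(−0.447×0.9162) = 0.2865 × 48.2 × 0.6640 = 9.170 mg/L.
x_c = v t_c = 0.620 m/s × 0.9162 d × 86400 s/d = 49080 m ≈ 49.1 km.

t_c ≈ 0.916 d; D_c ≈ 9.17 mg/L; x_c ≈ 49.1 km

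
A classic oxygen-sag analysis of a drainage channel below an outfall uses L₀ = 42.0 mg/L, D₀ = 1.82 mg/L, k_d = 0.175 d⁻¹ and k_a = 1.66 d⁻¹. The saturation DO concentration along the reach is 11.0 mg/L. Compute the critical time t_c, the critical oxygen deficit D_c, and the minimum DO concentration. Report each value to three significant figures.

t_c ≈ 1.21 d; D_c ≈ 3.59 mg/L; min DO ≈ 7.41 mg/L

With k_a/k_d = 9.486 and 1 − D₀(k_a−k_d)/(k_d L₀) = 0.6323,
t_c = ln(9.486 × 0.6323) / (1.66 − 0.175) = ln(5.998) / 1.485 = 1.791/1.485 = 1.206 d.
L(t_c) = L₀ e^(−k_d t_c) = 42.0 × 0.8097 = 34.01 mg/L, and at the critical point k_a D_c = k_d L, so D_c = (0.175/1.66) × 34.01 = 3.585 mg/L.
Minimum DO = C_s − D_c = 11.0 − 3.585 = 7.415 mg/L.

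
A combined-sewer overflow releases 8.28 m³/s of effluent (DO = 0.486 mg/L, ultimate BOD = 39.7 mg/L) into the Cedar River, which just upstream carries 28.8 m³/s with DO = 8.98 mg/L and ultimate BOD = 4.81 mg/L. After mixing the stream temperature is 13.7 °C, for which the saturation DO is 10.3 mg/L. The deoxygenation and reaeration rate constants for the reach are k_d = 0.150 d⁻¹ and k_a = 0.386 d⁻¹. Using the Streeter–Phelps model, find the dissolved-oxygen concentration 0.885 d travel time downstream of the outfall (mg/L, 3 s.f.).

Mixed DO = (28.8×8.98 + 8.28×0.486)/(28.8+8.28) = 262.6/37.08 = 7.083 mg/L.
Mixed L₀ = (28.8×4.81 + 8.28×39.7)/(37.08) = 467.2/37.08 = 12.60 mg/L.
Initial deficit D₀ = C_s − DO₀ = 10.3 − 7.083 = 3.217 mg/L.
D(0.885) = [0.150×12.60/(0.386−0.150)](e^(−0.150×0.885) − e^(−0.386×0.885)) + 3.217 e^(−0.386×0.885)
= 8.009 × (0.8757 − 0.7106) + 3.217 × 0.7106 = 3.608 mg/L.
DO = 10.3 − 3.608 = 6.692 mg/L.

DO ≈ 6.69 mg/L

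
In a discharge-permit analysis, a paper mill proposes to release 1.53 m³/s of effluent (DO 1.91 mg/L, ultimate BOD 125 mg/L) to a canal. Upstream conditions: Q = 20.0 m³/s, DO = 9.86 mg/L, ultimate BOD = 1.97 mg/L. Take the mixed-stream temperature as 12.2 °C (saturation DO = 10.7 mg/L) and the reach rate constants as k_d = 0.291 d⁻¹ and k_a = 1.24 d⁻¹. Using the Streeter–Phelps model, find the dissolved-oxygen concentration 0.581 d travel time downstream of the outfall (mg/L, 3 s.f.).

Mixed DO = (20.0×9.86 + 1.53×1.91)/(20.0+1.53) = 200.1/21.53 = 9.295 mg/L.
Mixed L₀ = (20.0×1.97 + 1.53×125)/(21.53) = 230.7/21.53 = 10.71 mg/L.
Initial deficit D₀ = C_s − DO₀ = 10.7 − 9.295 = 1.405 mg/L.
D(0.581) = [0.291×10.71/(1.24−0.291)](e^(−0.291×0.581) − e^(−1.24×0.581)) + 1.405 e^(−1.24×0.581)
= 3.285 × (0.8444 − 0.4865) + 1.405 × 0.4865 = 1.859 mg/L.
DO = 10.7 − 1.859 = 8.841 mg/L.

DO ≈ 8.84 mg/L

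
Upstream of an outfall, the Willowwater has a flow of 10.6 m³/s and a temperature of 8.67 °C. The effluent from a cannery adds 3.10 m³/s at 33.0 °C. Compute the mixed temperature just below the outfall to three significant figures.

14.2 °C

Flow-weighted mixing: C = (Q_r C_r + Q_w C_w)/(Q_r + Q_w)
= (10.6×8.67 + 3.10×33.0)/(10.6 + 3.10) = 194.2/13.70 = 14.18 °C.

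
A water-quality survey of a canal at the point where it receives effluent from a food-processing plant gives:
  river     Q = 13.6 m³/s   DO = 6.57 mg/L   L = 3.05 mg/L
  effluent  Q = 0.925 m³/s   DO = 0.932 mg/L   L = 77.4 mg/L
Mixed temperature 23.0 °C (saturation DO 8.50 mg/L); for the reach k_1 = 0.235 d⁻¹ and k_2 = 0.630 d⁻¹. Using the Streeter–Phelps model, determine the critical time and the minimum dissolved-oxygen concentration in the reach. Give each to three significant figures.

Mixed DO = (13.6×6.57 + 0.925×0.932)/(13.6+0.925) = 90.21/14.53 = 6.211 mg/L.
Mixed L₀ = (13.6×3.05 + 0.925×77.4)/(14.53) = 113.1/14.53 = 7.785 mg/L.
Initial deficit D₀ = C_s − DO₀ = 8.50 − 6.211 = 2.289 mg/L.
t_c = (1/0.3950) ln[(0.630/0.235)(1 − 2.289×0.3950/(0.235×7.785))] = 2.532 × ln(1.356) = 0.7708 d.
D_c = (0.235/0.630) × 7.785 × e^(−0.235×0.7708) = 0.3730 × 7.785 × 0.8343 = 2.423 mg/L.
Minimum DO = 8.50 − 2.423 = 6.077 mg/L.

t_c ≈ 0.771 d; minimum DO ≈ 6.08 mg/L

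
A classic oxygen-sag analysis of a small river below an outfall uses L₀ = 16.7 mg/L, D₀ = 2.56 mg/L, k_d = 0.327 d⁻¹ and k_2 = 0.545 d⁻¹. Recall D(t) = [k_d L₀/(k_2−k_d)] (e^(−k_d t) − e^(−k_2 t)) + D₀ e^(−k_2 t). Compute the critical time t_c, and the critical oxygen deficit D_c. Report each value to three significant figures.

With k_2/k_d = 1.667 and 1 − D₀(k_2−k_d)/(k_d L₀) = 0.8978,
t_c = ln(1.667 × 0.8978) / (0.545 − 0.327) = ln(1.496) / 0.2180 = 0.4030/0.2180 = 1.849 d.
L(t_c) = L₀ e^(−k_d t_c) = 16.7 × 0.5463 = 9.124 mg/L, and at the critical point k_2 D_c = k_d L, so D_c = (0.327/0.545) × 9.124 = 5.474 mg/L.

t_c ≈ 1.85 d; D_c ≈ 5.47 mg/L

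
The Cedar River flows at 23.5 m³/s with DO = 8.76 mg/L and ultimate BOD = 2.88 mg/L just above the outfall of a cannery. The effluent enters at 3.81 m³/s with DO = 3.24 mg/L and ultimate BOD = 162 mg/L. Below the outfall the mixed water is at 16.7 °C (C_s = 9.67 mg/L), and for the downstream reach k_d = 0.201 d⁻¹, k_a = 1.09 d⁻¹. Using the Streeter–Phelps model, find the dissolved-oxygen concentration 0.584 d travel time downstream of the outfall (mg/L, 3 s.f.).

DO ≈ 6.74 mg/L

Mixed DO = (23.5×8.76 + 3.81×3.24)/(23.5+3.81) = 218.2/27.31 = 7.990 mg/L.
Mixed L₀ = (23.5×2.88 + 3.81×162)/(27.31) = 684.9/27.31 = 25.08 mg/L.
Initial deficit D₀ = C_s − DO₀ = 9.67 − 7.990 = 1.680 mg/L.
D(0.584) = [0.201×25.08/(1.09−0.201)](e^(−0.201×0.584) − e^(−1.09×0.584)) + 1.680 e^(−1.09×0.584)
= 5.670 × (0.8892 − 0.5291) + 1.680 × 0.5291 = 2.931 mg/L.
DO = 9.67 − 2.931 = 6.739 mg/L.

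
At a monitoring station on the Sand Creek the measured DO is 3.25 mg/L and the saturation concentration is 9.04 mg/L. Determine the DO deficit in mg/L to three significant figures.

D = C_s − C = 9.04 − 3.25 = 5.79 mg/L.

D ≈ 5.79 mg/L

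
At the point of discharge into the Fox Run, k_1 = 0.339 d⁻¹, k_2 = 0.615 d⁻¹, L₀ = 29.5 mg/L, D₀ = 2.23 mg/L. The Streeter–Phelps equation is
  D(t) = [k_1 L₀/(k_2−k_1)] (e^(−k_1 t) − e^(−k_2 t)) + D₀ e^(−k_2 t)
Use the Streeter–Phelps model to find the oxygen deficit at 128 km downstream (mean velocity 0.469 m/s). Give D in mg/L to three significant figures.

D ≈ 7.54 mg/L

Travel time t = x/v = 128 km / (0.469 m/s) = 128000 m / 0.469 m/s = 272900 s = 3.159 d.
k_1 L₀/(k_2−k_1) = 0.339×29.5/(0.615−0.339) = 10.00/0.2760 = 36.23 mg/L.
e^(−k_1 t) = e^(−0.339×3.159) = 0.3427; e^(−k_2 t) = e^(−0.615×3.159) = 0.1433.
D = 36.23 × (0.3427 − 0.1433) + 2.23 × 0.1433 = 7.225 + 0.3196 = 7.545 mg/L.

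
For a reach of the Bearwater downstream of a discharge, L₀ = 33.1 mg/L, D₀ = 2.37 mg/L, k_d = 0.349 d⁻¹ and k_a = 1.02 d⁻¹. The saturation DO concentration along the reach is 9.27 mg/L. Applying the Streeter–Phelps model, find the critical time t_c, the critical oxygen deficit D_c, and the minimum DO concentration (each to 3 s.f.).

At the critical point dD/dt = 0, so k_d L₀ e^(−k_d t) = k_a D. Substituting D(t) from the Streeter–Phelps equation and solving for t gives
t_c = ln[(k_a/k_d)(1 − D₀(k_a−k_d)/(k_d L₀))] / (k_a−k_d).
Here k_a−k_d = 0.6710 d⁻¹ and 1 − D₀(k_a−k_d)/(k_d L₀) = 1 − 2.37×0.6710/(0.349×33.1) = 0.8623, so
t_c = ln(2.923 × 0.8623) / 0.6710 = 0.9244 / 0.6710 = 1.378 d.
D_c = (k_d/k_a) L₀ e^(−k_d t_c) = (0.349/1.02) × 33.1 × e^(−0.349×1.378) = 0.3422 × 33.1 × 0.6183 = 7.002 mg/L.
Minimum DO = C_s − D_c = 9.27 − 7.002 = 2.268 mg/L.

t_c ≈ 1.38 d; D_c ≈ 7.00 mg/L; min DO ≈ 2.27 mg/L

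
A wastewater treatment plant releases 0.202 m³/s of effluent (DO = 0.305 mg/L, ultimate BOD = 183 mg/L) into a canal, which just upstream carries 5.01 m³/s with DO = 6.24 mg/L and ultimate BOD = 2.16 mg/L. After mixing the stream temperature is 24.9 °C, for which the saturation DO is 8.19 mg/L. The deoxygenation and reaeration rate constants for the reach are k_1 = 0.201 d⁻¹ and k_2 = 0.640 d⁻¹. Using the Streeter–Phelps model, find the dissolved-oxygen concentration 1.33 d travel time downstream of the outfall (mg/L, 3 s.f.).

DO ≈ 5.84 mg/L

Mixed DO = (5.01×6.24 + 0.202×0.305)/(5.01+0.202) = 31.32/5.212 = 6.010 mg/L.
Mixed L₀ = (5.01×2.16 + 0.202×183)/(5.212) = 47.79/5.212 = 9.169 mg/L.
Initial deficit D₀ = C_s − DO₀ = 8.19 − 6.010 = 2.180 mg/L.
D(1.33) = [0.201×9.169/(0.640−0.201)](e^(−0.201×1.33) − e^(−0.640×1.33)) + 2.180 e^(−0.640×1.33)
= 4.198 × (0.7654 − 0.4269) + 2.180 × 0.4269 = 2.352 mg/L.
DO = 8.19 − 2.352 = 5.838 mg/L.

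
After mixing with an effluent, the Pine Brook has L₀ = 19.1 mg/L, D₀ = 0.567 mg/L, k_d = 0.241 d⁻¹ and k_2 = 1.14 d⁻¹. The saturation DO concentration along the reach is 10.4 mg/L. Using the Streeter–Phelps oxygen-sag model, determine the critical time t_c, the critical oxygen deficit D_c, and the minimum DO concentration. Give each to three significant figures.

t_c ≈ 1.60 d; D_c ≈ 2.75 mg/L; min DO ≈ 7.65 mg/L

t_c = [1/(k_2−k_d)] ln[(k_2/k_d)(1 − D₀(k_2−k_d)/(k_d L₀))]
= [1/(1.14−0.241)] ln[(1.14/0.241)(1 − 0.567×0.8990/(0.241×19.1))]
= (1/0.8990) ln[4.730 × 0.8893] = 1.112 × ln(4.206) = 1.112 × 1.437 = 1.598 d.
D_c = (k_d/k_2) L₀ e^(−k_d t_c) = (0.241/1.14) × 19.1 × e^(−0.241×1.598) = 0.2114 × 19.1 × 0.6804 = 2.747 mg/L.
Minimum DO = C_s − D_c = 10.4 − 2.747 = 7.653 mg/L.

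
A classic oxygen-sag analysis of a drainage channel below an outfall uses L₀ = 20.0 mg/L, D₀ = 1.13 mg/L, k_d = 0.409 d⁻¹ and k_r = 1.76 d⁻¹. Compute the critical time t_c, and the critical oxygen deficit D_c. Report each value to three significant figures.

t_c = [1/(k_r−k_d)] ln[(k_r/k_d)(1 − D₀(k_r−k_d)/(k_d L₀))]
= [1/(1.76−0.409)] ln[(1.76/0.409)(1 − 1.13×1.351/(0.409×20.0))]
= (1/1.351) ln[4.303 × 0.8134] = 0.7402 × ln(3.500) = 0.7402 × 1.253 = 0.9273 d.
D_c = (k_d/k_r) L₀ e^(−k_d t_c) = (0.409/1.76) × 20.0 × e^(−0.409×0.9273) = 0.2324 × 20.0 × 0.6844 = 3.181 mg/L.

t_c ≈ 0.927 d; D_c ≈ 3.18 mg/L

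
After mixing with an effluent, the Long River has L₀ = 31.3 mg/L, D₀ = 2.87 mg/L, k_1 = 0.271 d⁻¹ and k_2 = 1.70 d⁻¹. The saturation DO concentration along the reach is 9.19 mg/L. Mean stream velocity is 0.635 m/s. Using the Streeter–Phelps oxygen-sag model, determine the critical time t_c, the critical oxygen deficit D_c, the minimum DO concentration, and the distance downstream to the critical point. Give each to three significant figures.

t_c ≈ 0.823 d; D_c ≈ 3.99 mg/L; min DO ≈ 5.20 mg/L; x_c ≈ 45.1 km

With k_2/k_1 = 6.273 and 1 − D₀(k_2−k_1)/(k_1 L₀) = 0.5165,
t_c = ln(6.273 × 0.5165) / (1.70 − 0.271) = ln(3.240) / 1.429 = 1.176/1.429 = 0.8227 d.
L(t_c) = L₀ e^(−k_1 t_c) = 31.3 × 0.8002 = 25.05 mg/L, and at the critical point k_2 D_c = k_1 L, so D_c = (0.271/1.70) × 25.05 = 3.992 mg/L.
Minimum DO = C_s − D_c = 9.19 − 3.992 = 5.198 mg/L.
x_c = v t_c = 0.635 m/s × 0.8227 d × 86400 s/d = 45130 m ≈ 45.1 km.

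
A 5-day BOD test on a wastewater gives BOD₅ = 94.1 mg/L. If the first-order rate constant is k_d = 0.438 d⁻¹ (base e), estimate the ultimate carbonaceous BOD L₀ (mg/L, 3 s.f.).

BOD₅ = L₀(1 − e^(−5k_d)) ⇒ L₀ = BOD₅ / (1 − e^(−5×0.438))
= 94.1 / (1 − 0.1119) = 94.1 / 0.8881 = 106.0 mg/L.

L₀ ≈ 106 mg/L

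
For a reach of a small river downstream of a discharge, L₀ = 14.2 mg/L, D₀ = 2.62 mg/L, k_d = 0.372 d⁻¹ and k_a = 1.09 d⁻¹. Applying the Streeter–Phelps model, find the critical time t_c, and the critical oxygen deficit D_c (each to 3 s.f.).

At the critical point dD/dt = 0, so k_d L₀ e^(−k_d t) = k_a D. Substituting D(t) from the Streeter–Phelps equation and solving for t gives
t_c = ln[(k_a/k_d)(1 − D₀(k_a−k_d)/(k_d L₀))] / (k_a−k_d).
Here k_a−k_d = 0.7180 d⁻¹ and 1 − D₀(k_a−k_d)/(k_d L₀) = 1 − 2.62×0.7180/(0.372×14.2) = 0.6439, so
t_c = ln(2.930 × 0.6439) / 0.7180 = 0.6348 / 0.7180 = 0.8841 d.
D_c = (k_d/k_a) L₀ e^(−k_d t_c) = (0.372/1.09) × 14.2 × e^(−0.372×0.8841) = 0.3413 × 14.2 × 0.7197 = 3.488 mg/L.

t_c ≈ 0.884 d; D_c ≈ 3.49 mg/L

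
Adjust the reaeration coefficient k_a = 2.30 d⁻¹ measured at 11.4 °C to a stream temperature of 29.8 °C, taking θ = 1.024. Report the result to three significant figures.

k_a ≈ 3.56 d⁻¹

k_a(T₂) = k_a(T₁) · θ^(T₂−T₁) = 2.30 × 1.024^(29.8−11.4)
= 2.30 × 1.024^18.4 = 2.30 × 1.547 = 3.558 d⁻¹.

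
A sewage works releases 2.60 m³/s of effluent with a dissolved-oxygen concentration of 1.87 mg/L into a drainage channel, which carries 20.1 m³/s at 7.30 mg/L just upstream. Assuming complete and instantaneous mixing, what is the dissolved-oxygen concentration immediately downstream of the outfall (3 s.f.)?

Flow-weighted mixing: C = (Q_r C_r + Q_w C_w)/(Q_r + Q_w)
= (20.1×7.30 + 2.60×1.87)/(20.1 + 2.60) = 151.6/22.70 = 6.678 mg/L.

6.68 mg/L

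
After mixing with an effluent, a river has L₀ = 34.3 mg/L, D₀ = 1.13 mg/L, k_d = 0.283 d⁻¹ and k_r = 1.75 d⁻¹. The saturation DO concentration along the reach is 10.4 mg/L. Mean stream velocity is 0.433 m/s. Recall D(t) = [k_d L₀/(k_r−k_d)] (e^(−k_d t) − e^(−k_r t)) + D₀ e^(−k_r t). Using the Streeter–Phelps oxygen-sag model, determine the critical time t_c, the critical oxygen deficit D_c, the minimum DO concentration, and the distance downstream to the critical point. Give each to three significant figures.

t_c ≈ 1.11 d; D_c ≈ 4.05 mg/L; min DO ≈ 6.35 mg/L; x_c ≈ 41.7 km

At the critical point dD/dt = 0, so k_d L₀ e^(−k_d t) = k_r D. Substituting D(t) from the Streeter–Phelps equation and solving for t gives
t_c = ln[(k_r/k_d)(1 − D₀(k_r−k_d)/(k_d L₀))] / (k_r−k_d).
Here k_r−k_d = 1.467 d⁻¹ and 1 − D₀(k_r−k_d)/(k_d L₀) = 1 − 1.13×1.467/(0.283×34.3) = 0.8292, so
t_c = ln(6.184 × 0.8292) / 1.467 = 1.635 / 1.467 = 1.114 d.
L(t_c) = L₀ e^(−k_d t_c) = 34.3 × 0.7295 = 25.02 mg/L, and at the critical point k_r D_c = k_d L, so D_c = (0.283/1.75) × 25.02 = 4.047 mg/L.
Minimum DO = C_s − D_c = 10.4 − 4.047 = 6.353 mg/L.
x_c = v t_c = 0.433 m/s × 1.114 d × 86400 s/d = 41690 m ≈ 41.7 km.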